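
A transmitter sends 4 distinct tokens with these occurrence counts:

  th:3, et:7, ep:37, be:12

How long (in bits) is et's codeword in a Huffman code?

3

Repeatedly merge the two smallest:
combine th(3), et(7) → 10
combine 10, be(12) → 22
combine 22, ep(37) → 59
et's leaf is at depth 3, giving a 3-bit codeword.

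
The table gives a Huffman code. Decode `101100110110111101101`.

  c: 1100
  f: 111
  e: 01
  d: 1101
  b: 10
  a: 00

bcdbfbd

Read left to right; each codeword is recognised as soon as it completes (prefix code):
  10→b | 1100→c | 1101→d | 10→b | 111→f | 10→b | 1101→d
Decoded message: bcdbfbd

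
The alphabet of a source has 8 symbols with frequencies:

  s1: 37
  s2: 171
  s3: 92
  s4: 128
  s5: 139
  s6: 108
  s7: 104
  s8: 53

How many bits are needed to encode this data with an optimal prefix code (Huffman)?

2415

Build the Huffman tree bottom-up:
merge s1(37) and s8(53): 90
merge 90 and s3(92): 182
merge s7(104) and s6(108): 212
merge s4(128) and s5(139): 267
merge s2(171) and 182: 353
merge 212 and 267: 479
merge 353 and 479: 832
Total encoded bits = sum of merged weights = 90 + 182 + 212 + 267 + 353 + 479 + 832 = 2415.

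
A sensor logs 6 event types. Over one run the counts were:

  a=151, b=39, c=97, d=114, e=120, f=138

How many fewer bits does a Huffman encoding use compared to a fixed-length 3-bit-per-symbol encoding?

289

Fixed-length: 3 bits × 659 symbols = 1977 bits.
Huffman merges:
combine b(39), c(97) → 136
combine d(114), e(120) → 234
combine 136, f(138) → 274
combine a(151), 234 → 385
combine 274, 385 → 659
Huffman total = 136 + 234 + 274 + 385 + 659 = 1688 bits.
Saving = 1977 − 1688 = 289 bits.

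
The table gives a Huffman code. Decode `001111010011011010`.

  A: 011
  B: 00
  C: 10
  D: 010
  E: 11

BEEDAAD

Read left to right; each codeword is recognised as soon as it completes (prefix code):
  00→B | 11→E | 11→E | 010→D | 011→A | 011→A | 010→D
Decoded message: BEEDAAD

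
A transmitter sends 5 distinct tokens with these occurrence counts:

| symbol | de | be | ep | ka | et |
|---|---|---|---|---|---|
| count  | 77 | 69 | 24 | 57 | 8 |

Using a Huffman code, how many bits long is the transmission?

502

Build the Huffman tree bottom-up:
et(8) + ep(24) → 32
32 + ka(57) → 89
be(69) + de(77) → 146
89 + 146 → 235
Each symbol's bit-cost is frequency × depth; summing gives 502 bits (equivalently 32 + 89 + 146 + 235).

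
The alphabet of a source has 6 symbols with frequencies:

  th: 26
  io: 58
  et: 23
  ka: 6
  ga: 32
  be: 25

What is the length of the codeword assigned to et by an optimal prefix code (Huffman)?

3

Repeatedly merge the two smallest:
ka(6) + et(23) → 29
be(25) + th(26) → 51
29 + ga(32) → 61
51 + io(58) → 109
61 + 109 → 170
et's leaf is at depth 3, giving a 3-bit codeword.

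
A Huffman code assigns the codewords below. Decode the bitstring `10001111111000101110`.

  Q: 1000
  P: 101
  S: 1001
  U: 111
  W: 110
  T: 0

QUUQPW

Read left to right; each codeword is recognised as soon as it completes (prefix code):
  1000→Q | 111→U | 111→U | 1000→Q | 101→P | 110→W
Decoded message: QUUQPW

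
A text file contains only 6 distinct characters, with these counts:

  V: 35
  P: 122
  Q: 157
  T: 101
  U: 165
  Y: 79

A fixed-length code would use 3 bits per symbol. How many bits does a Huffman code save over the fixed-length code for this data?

330

Fixed-length: 3 bits × 659 symbols = 1977 bits.
Huffman merges:
V(35) + Y(79) → 114
T(101) + 114 → 215
P(122) + Q(157) → 279
U(165) + 215 → 380
279 + 380 → 659
Huffman total = 114 + 215 + 279 + 380 + 659 = 1647 bits.
Saving = 1977 − 1647 = 330 bits.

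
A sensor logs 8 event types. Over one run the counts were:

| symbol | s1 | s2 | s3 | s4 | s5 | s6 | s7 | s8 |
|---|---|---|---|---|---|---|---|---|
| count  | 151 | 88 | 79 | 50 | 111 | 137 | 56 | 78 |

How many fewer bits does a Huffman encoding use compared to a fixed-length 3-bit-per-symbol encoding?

Fixed-length: 3 bits × 750 symbols = 2250 bits.
Huffman merges:
merge s4(50) and s7(56): 106
merge s8(78) and s3(79): 157
merge s2(88) and 106: 194
merge s5(111) and s6(137): 248
merge s1(151) and 157: 308
merge 194 and 248: 442
merge 308 and 442: 750
Huffman total = 106 + 157 + 194 + 248 + 308 + 442 + 750 = 2205 bits.
Saving = 2250 − 2205 = 45 bits.

45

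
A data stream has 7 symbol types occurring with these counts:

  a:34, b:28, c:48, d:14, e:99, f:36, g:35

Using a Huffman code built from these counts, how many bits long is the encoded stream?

Build the Huffman tree bottom-up:
merge d(14) and b(28): 42
merge a(34) and g(35): 69
merge f(36) and 42: 78
merge c(48) and 69: 117
merge 78 and e(99): 177
merge 117 and 177: 294
The encoded length is the sum of every internal node's weight: 42 + 69 + 78 + 117 + 177 + 294 = 777 bits.

777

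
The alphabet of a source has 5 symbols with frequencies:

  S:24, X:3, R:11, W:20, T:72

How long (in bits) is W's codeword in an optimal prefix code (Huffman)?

Huffman merges, smallest pair first:
X(3) + R(11) → 14
14 + W(20) → 34
S(24) + 34 → 58
58 + T(72) → 130
W sits 3 levels below the root, so its codeword is 3 bits.

3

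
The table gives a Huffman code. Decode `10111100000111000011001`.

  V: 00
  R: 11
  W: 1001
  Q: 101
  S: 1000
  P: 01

Read left to right; each codeword is recognised as soon as it completes (prefix code):
  101→Q | 11→R | 1000→S | 00→V | 11→R | 1000→S | 01→P | 1001→W
Decoded message: QRSVRSPW

QRSVRSPW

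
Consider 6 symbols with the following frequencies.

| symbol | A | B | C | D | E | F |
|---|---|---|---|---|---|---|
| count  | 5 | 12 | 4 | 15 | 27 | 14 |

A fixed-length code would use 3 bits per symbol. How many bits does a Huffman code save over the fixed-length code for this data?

Fixed-length: 3 bits × 77 symbols = 231 bits.
Huffman merges:
C(4) + A(5) → 9
9 + B(12) → 21
F(14) + D(15) → 29
21 + E(27) → 48
29 + 48 → 77
Huffman total = 9 + 21 + 29 + 48 + 77 = 184 bits.
Saving = 231 − 184 = 47 bits.

47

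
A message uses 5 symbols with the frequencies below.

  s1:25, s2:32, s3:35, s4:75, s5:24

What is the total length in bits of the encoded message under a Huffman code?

Greedily combine the two least-frequent nodes:
merge s5(24) and s1(25): 49
merge s2(32) and s3(35): 67
merge 49 and 67: 116
merge s4(75) and 116: 191
The encoded length is the sum of every internal node's weight: 49 + 67 + 116 + 191 = 423 bits.

423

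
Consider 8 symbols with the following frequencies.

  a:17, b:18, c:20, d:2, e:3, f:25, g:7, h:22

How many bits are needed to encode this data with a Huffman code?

Merge the two smallest weights repeatedly:
merge d(2) and e(3): 5
merge 5 and g(7): 12
merge 12 and a(17): 29
merge b(18) and c(20): 38
merge h(22) and f(25): 47
merge 29 and 38: 67
merge 47 and 67: 114
Total encoded bits = sum of merged weights = 5 + 12 + 29 + 38 + 47 + 67 + 114 = 312.

312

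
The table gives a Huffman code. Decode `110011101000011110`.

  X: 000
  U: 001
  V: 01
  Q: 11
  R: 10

Read left to right; each codeword is recognised as soon as it completes (prefix code):
  11→Q | 001→U | 11→Q | 01→V | 000→X | 01→V | 11→Q | 10→R
Decoded message: QUQVXVQR

QUQVXVQR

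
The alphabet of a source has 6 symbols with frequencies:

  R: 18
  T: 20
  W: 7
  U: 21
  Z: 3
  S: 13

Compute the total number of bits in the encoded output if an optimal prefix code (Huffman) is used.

Build the Huffman tree bottom-up:
merge Z(3) and W(7): 10
merge 10 and S(13): 23
merge R(18) and T(20): 38
merge U(21) and 23: 44
merge 38 and 44: 82
The encoded length is the sum of every internal node's weight: 10 + 23 + 38 + 44 + 82 = 197 bits.

197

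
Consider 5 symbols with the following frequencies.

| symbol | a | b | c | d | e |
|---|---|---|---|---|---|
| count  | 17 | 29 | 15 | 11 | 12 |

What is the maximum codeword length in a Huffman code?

3

Merge the two lowest-weight nodes at each step:
combine d(11), e(12) → 23
combine c(15), a(17) → 32
combine 23, b(29) → 52
combine 32, 52 → 84
The first pair merged (d, e) ends up deepest, at depth 3.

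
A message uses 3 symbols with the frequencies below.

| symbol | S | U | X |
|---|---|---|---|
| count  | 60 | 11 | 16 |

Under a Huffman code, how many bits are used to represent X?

2

Huffman merges, smallest pair first:
merge U(11) and X(16): 27
merge 27 and S(60): 87
The subtree containing X is merged 2 times, so code length = 2.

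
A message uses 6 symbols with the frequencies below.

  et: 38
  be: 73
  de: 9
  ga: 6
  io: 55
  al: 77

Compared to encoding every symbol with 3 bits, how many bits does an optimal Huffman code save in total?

Fixed-length: 3 bits × 258 symbols = 774 bits.
Huffman merges:
combine ga(6), de(9) → 15
combine 15, et(38) → 53
combine 53, io(55) → 108
combine be(73), al(77) → 150
combine 108, 150 → 258
Huffman total = 15 + 53 + 108 + 150 + 258 = 584 bits.
Saving = 774 − 584 = 190 bits.

190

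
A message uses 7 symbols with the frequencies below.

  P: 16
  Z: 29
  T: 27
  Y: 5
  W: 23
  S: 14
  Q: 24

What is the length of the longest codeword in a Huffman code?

Merge the two lowest-weight nodes at each step:
combine Y(5), S(14) → 19
combine P(16), 19 → 35
combine W(23), Q(24) → 47
combine T(27), Z(29) → 56
combine 35, 47 → 82
combine 56, 82 → 138
The first pair merged (Y, S) ends up deepest, at depth 4.

4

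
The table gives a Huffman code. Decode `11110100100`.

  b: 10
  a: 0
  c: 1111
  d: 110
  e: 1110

cababa

Read left to right; each codeword is recognised as soon as it completes (prefix code):
  1111→c | 0→a | 10→b | 0→a | 10→b | 0→a
Decoded message: cababa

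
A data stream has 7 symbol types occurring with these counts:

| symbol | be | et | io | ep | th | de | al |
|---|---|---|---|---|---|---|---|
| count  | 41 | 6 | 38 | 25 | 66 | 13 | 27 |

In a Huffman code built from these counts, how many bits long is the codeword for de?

Huffman merges, smallest pair first:
merge et(6) and de(13): 19
merge 19 and ep(25): 44
merge al(27) and io(38): 65
merge be(41) and 44: 85
merge 65 and th(66): 131
merge 85 and 131: 216
de sits 4 levels below the root, so its codeword is 4 bits.

4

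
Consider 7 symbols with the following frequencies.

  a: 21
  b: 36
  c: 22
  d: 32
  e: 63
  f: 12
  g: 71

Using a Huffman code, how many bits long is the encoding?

Merge the two smallest weights repeatedly:
merge f(12) and a(21): 33
merge c(22) and d(32): 54
merge 33 and b(36): 69
merge 54 and e(63): 117
merge 69 and g(71): 140
merge 117 and 140: 257
Total encoded bits = sum of merged weights = 33 + 54 + 69 + 117 + 140 + 257 = 670.

670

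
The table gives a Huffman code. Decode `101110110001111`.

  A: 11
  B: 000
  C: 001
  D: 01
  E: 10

EAEABAA

Read left to right; each codeword is recognised as soon as it completes (prefix code):
  10→E | 11→A | 10→E | 11→A | 000→B | 11→A | 11→A
Decoded message: EAEABAA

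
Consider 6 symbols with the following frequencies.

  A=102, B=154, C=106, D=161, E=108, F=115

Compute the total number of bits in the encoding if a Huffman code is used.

1923

Merge the two smallest weights repeatedly:
A(102) + C(106) → 208
E(108) + F(115) → 223
B(154) + D(161) → 315
208 + 223 → 431
315 + 431 → 746
The encoded length is the sum of every internal node's weight: 208 + 223 + 315 + 431 + 746 = 1923 bits.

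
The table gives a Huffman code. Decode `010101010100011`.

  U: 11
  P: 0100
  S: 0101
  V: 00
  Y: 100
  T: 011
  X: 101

SSPT

Read left to right; each codeword is recognised as soon as it completes (prefix code):
  0101→S | 0101→S | 0100→P | 011→T
Decoded message: SSPT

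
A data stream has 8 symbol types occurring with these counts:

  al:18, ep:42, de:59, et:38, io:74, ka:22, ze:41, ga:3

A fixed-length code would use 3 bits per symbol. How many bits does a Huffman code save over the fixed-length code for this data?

Fixed-length: 3 bits × 297 symbols = 891 bits.
Huffman merges:
merge ga(3) and al(18): 21
merge 21 and ka(22): 43
merge et(38) and ze(41): 79
merge ep(42) and 43: 85
merge de(59) and io(74): 133
merge 79 and 85: 164
merge 133 and 164: 297
Huffman total = 21 + 43 + 79 + 85 + 133 + 164 + 297 = 822 bits.
Saving = 891 − 822 = 69 bits.

69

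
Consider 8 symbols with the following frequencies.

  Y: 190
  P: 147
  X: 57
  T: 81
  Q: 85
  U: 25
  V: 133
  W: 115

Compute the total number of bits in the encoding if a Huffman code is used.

2391

Greedily combine the two least-frequent nodes:
combine U(25), X(57) → 82
combine T(81), 82 → 163
combine Q(85), W(115) → 200
combine V(133), P(147) → 280
combine 163, Y(190) → 353
combine 200, 280 → 480
combine 353, 480 → 833
Each symbol's bit-cost is frequency × depth; summing gives 2391 bits (equivalently 82 + 163 + 200 + 280 + 353 + 480 + 833).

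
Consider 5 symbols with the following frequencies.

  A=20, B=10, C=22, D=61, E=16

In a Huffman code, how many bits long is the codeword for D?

Build the tree from the bottom:
B(10) + E(16) → 26
A(20) + C(22) → 42
26 + 42 → 68
D(61) + 68 → 129
D is merged only at the final step, so code length = 1.

1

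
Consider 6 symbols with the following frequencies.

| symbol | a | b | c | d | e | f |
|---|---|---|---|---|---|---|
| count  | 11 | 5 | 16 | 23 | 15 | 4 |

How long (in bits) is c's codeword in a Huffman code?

Huffman merges, smallest pair first:
f(4) + b(5) → 9
9 + a(11) → 20
e(15) + c(16) → 31
20 + d(23) → 43
31 + 43 → 74
The subtree containing c is merged 2 times, so code length = 2.

2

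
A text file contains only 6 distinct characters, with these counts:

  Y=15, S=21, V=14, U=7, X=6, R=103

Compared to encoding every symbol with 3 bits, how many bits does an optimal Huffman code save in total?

Fixed-length: 3 bits × 166 symbols = 498 bits.
Huffman merges:
merge X(6) and U(7): 13
merge 13 and V(14): 27
merge Y(15) and S(21): 36
merge 27 and 36: 63
merge 63 and R(103): 166
Huffman total = 13 + 27 + 36 + 63 + 166 = 305 bits.
Saving = 498 − 305 = 193 bits.

193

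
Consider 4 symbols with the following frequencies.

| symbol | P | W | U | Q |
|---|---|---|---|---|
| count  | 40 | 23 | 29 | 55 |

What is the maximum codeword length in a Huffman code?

3

Merge the two lowest-weight nodes at each step:
combine W(23), U(29) → 52
combine P(40), 52 → 92
combine Q(55), 92 → 147
The rarest symbols sit at the bottom; the longest codeword is 3 bits.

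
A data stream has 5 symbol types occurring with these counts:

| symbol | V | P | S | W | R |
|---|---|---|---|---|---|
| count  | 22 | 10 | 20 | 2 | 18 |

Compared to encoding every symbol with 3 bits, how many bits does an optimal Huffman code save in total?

Fixed-length: 3 bits × 72 symbols = 216 bits.
Huffman merges:
merge W(2) and P(10): 12
merge 12 and R(18): 30
merge S(20) and V(22): 42
merge 30 and 42: 72
Huffman total = 12 + 30 + 42 + 72 = 156 bits.
Saving = 216 − 156 = 60 bits.

60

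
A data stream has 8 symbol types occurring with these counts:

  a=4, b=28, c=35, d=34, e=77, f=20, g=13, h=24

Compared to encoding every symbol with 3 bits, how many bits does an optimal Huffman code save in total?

Fixed-length: 3 bits × 235 symbols = 705 bits.
Huffman merges:
combine a(4), g(13) → 17
combine 17, f(20) → 37
combine h(24), b(28) → 52
combine d(34), c(35) → 69
combine 37, 52 → 89
combine 69, e(77) → 146
combine 89, 146 → 235
Huffman total = 17 + 37 + 52 + 69 + 89 + 146 + 235 = 645 bits.
Saving = 705 − 645 = 60 bits.

60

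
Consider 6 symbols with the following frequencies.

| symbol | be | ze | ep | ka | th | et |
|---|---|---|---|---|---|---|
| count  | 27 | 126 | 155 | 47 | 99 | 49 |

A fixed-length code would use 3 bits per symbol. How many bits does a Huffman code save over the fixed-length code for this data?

Fixed-length: 3 bits × 503 symbols = 1509 bits.
Huffman merges:
merge be(27) and ka(47): 74
merge et(49) and 74: 123
merge th(99) and 123: 222
merge ze(126) and ep(155): 281
merge 222 and 281: 503
Huffman total = 74 + 123 + 222 + 281 + 503 = 1203 bits.
Saving = 1509 − 1203 = 306 bits.

306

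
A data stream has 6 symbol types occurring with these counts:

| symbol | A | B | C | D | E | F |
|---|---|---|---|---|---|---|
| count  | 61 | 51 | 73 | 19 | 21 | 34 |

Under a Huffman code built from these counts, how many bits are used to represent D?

4

Repeatedly merge the two smallest:
merge D(19) and E(21): 40
merge F(34) and 40: 74
merge B(51) and A(61): 112
merge C(73) and 74: 147
merge 112 and 147: 259
D sits 4 levels below the root, so its codeword is 4 bits.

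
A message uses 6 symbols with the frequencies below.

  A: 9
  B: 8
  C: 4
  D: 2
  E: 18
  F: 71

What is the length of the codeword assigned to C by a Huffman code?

5

Repeatedly merge the two smallest:
merge D(2) and C(4): 6
merge 6 and B(8): 14
merge A(9) and 14: 23
merge E(18) and 23: 41
merge 41 and F(71): 112
C sits 5 levels below the root, so its codeword is 5 bits.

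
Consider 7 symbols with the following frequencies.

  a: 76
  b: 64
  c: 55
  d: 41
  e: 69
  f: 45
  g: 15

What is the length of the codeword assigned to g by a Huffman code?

4

Repeatedly merge the two smallest:
g(15) + d(41) → 56
f(45) + c(55) → 100
56 + b(64) → 120
e(69) + a(76) → 145
100 + 120 → 220
145 + 220 → 365
g's leaf is at depth 4, giving a 4-bit codeword.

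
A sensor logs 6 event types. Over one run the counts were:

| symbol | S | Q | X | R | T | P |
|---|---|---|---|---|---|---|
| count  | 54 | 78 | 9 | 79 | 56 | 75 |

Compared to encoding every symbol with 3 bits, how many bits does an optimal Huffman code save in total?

Fixed-length: 3 bits × 351 symbols = 1053 bits.
Huffman merges:
combine X(9), S(54) → 63
combine T(56), 63 → 119
combine P(75), Q(78) → 153
combine R(79), 119 → 198
combine 153, 198 → 351
Huffman total = 63 + 119 + 153 + 198 + 351 = 884 bits.
Saving = 1053 − 884 = 169 bits.

169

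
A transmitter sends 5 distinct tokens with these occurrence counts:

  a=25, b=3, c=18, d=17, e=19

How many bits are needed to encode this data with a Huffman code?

Build the Huffman tree bottom-up:
merge b(3) and d(17): 20
merge c(18) and e(19): 37
merge 20 and a(25): 45
merge 37 and 45: 82
The encoded length is the sum of every internal node's weight: 20 + 37 + 45 + 82 = 184 bits.

184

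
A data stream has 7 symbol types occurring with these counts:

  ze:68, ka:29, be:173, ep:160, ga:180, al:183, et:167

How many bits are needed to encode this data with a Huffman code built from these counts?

Merge the two smallest weights repeatedly:
merge ka(29) and ze(68): 97
merge 97 and ep(160): 257
merge et(167) and be(173): 340
merge ga(180) and al(183): 363
merge 257 and 340: 597
merge 363 and 597: 960
Each symbol's bit-cost is frequency × depth; summing gives 2614 bits (equivalently 97 + 257 + 340 + 363 + 597 + 960).

2614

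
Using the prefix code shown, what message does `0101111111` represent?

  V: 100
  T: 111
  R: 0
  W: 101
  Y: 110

Read left to right; each codeword is recognised as soon as it completes (prefix code):
  0→R | 101→W | 111→T | 111→T
Decoded message: RWTT

RWTT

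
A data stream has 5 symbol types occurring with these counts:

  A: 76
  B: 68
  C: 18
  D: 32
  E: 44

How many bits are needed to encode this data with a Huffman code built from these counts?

Greedily combine the two least-frequent nodes:
C(18) + D(32) → 50
E(44) + 50 → 94
B(68) + A(76) → 144
94 + 144 → 238
Each symbol's bit-cost is frequency × depth; summing gives 526 bits (equivalently 50 + 94 + 144 + 238).

526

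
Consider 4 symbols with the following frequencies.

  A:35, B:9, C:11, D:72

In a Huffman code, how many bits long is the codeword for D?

1

Build the tree from the bottom:
B(9) + C(11) → 20
20 + A(35) → 55
55 + D(72) → 127
D sits one level below the root: a 1-bit codeword.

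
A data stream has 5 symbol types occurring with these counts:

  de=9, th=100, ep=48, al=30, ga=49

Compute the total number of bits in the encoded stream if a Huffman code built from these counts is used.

Merge the two smallest weights repeatedly:
merge de(9) and al(30): 39
merge 39 and ep(48): 87
merge ga(49) and 87: 136
merge th(100) and 136: 236
Total encoded bits = sum of merged weights = 39 + 87 + 136 + 236 = 498.

498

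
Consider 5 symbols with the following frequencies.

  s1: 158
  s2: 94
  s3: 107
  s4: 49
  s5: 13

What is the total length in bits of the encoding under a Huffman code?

Greedily combine the two least-frequent nodes:
s5(13) + s4(49) → 62
62 + s2(94) → 156
s3(107) + 156 → 263
s1(158) + 263 → 421
The encoded length is the sum of every internal node's weight: 62 + 156 + 263 + 421 = 902 bits.

902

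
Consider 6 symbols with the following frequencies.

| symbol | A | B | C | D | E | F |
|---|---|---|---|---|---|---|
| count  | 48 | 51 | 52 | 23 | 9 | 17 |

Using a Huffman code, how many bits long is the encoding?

Merge the two smallest weights repeatedly:
E(9) + F(17) → 26
D(23) + 26 → 49
A(48) + 49 → 97
B(51) + C(52) → 103
97 + 103 → 200
Each symbol's bit-cost is frequency × depth; summing gives 475 bits (equivalently 26 + 49 + 97 + 103 + 200).

475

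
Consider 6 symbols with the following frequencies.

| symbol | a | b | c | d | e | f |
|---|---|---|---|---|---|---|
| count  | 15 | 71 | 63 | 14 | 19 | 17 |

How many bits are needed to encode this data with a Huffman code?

457

Build the Huffman tree bottom-up:
combine d(14), a(15) → 29
combine f(17), e(19) → 36
combine 29, 36 → 65
combine c(63), 65 → 128
combine b(71), 128 → 199
Each symbol's bit-cost is frequency × depth; summing gives 457 bits (equivalently 29 + 36 + 65 + 128 + 199).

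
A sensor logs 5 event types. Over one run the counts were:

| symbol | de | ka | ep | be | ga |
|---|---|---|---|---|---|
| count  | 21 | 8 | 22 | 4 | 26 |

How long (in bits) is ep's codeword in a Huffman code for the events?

Build the tree from the bottom:
be(4) + ka(8) → 12
12 + de(21) → 33
ep(22) + ga(26) → 48
33 + 48 → 81
The subtree containing ep is merged 2 times, so code length = 2.

2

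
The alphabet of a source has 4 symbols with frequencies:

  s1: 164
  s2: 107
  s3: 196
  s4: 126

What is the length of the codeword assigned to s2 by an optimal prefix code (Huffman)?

2

Build the tree from the bottom:
merge s2(107) and s4(126): 233
merge s1(164) and s3(196): 360
merge 233 and 360: 593
s2's leaf is at depth 2, giving a 2-bit codeword.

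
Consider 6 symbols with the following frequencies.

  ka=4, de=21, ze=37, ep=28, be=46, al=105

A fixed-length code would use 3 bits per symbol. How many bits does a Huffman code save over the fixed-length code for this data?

185

Fixed-length: 3 bits × 241 symbols = 723 bits.
Huffman merges:
combine ka(4), de(21) → 25
combine 25, ep(28) → 53
combine ze(37), be(46) → 83
combine 53, 83 → 136
combine al(105), 136 → 241
Huffman total = 25 + 53 + 83 + 136 + 241 = 538 bits.
Saving = 723 − 538 = 185 bits.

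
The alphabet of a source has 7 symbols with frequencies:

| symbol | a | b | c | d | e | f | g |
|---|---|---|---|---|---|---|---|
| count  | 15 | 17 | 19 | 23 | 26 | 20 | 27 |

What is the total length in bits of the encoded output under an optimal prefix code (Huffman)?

Build the Huffman tree bottom-up:
merge a(15) and b(17): 32
merge c(19) and f(20): 39
merge d(23) and e(26): 49
merge g(27) and 32: 59
merge 39 and 49: 88
merge 59 and 88: 147
Total encoded bits = sum of merged weights = 32 + 39 + 49 + 59 + 88 + 147 = 414.

414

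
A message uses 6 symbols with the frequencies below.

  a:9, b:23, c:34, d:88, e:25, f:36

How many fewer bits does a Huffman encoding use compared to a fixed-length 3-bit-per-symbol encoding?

Fixed-length: 3 bits × 215 symbols = 645 bits.
Huffman merges:
merge a(9) and b(23): 32
merge e(25) and 32: 57
merge c(34) and f(36): 70
merge 57 and 70: 127
merge d(88) and 127: 215
Huffman total = 32 + 57 + 70 + 127 + 215 = 501 bits.
Saving = 645 − 501 = 144 bits.

144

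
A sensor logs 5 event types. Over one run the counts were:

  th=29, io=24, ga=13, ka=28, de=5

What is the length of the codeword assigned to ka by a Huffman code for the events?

2

Repeatedly merge the two smallest:
combine de(5), ga(13) → 18
combine 18, io(24) → 42
combine ka(28), th(29) → 57
combine 42, 57 → 99
ka's leaf is at depth 2, giving a 2-bit codeword.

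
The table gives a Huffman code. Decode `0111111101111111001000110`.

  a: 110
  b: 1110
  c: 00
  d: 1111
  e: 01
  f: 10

Read left to right; each codeword is recognised as soon as it completes (prefix code):
  01→e | 1111→d | 110→a | 1111→d | 1110→b | 01→e | 00→c | 01→e | 10→f
Decoded message: edadbecef

edadbecef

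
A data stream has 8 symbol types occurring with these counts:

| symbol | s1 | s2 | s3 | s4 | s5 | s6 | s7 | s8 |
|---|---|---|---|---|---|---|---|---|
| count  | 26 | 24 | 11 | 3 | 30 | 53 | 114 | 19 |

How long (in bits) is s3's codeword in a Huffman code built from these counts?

5

Build the tree from the bottom:
merge s4(3) and s3(11): 14
merge 14 and s8(19): 33
merge s2(24) and s1(26): 50
merge s5(30) and 33: 63
merge 50 and s6(53): 103
merge 63 and 103: 166
merge s7(114) and 166: 280
s3's leaf is at depth 5, giving a 5-bit codeword.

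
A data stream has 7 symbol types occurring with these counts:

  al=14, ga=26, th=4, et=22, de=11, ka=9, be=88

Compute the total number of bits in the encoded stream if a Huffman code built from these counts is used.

Greedily combine the two least-frequent nodes:
th(4) + ka(9) → 13
de(11) + 13 → 24
al(14) + et(22) → 36
24 + ga(26) → 50
36 + 50 → 86
86 + be(88) → 174
Each symbol's bit-cost is frequency × depth; summing gives 383 bits (equivalently 13 + 24 + 36 + 50 + 86 + 174).

383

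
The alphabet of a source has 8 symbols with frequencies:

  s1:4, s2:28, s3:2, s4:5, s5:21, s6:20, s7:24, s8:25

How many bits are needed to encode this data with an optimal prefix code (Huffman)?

351

Merge the two smallest weights repeatedly:
s3(2) + s1(4) → 6
s4(5) + 6 → 11
11 + s6(20) → 31
s5(21) + s7(24) → 45
s8(25) + s2(28) → 53
31 + 45 → 76
53 + 76 → 129
The encoded length is the sum of every internal node's weight: 6 + 11 + 31 + 45 + 53 + 76 + 129 = 351 bits.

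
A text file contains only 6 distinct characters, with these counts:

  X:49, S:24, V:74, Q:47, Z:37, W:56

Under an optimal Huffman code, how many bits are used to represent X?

Huffman merges, smallest pair first:
merge S(24) and Z(37): 61
merge Q(47) and X(49): 96
merge W(56) and 61: 117
merge V(74) and 96: 170
merge 117 and 170: 287
The subtree containing X is merged 3 times, so code length = 3.

3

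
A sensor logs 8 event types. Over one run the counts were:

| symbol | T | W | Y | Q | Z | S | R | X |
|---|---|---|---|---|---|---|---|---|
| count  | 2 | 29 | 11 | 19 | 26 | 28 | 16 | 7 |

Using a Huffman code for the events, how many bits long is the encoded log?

386

Build the Huffman tree bottom-up:
combine T(2), X(7) → 9
combine 9, Y(11) → 20
combine R(16), Q(19) → 35
combine 20, Z(26) → 46
combine S(28), W(29) → 57
combine 35, 46 → 81
combine 57, 81 → 138
Total encoded bits = sum of merged weights = 9 + 20 + 35 + 46 + 57 + 81 + 138 = 386.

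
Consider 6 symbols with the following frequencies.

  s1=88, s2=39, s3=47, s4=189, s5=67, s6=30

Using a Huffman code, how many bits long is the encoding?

1071

Greedily combine the two least-frequent nodes:
s6(30) + s2(39) → 69
s3(47) + s5(67) → 114
69 + s1(88) → 157
114 + 157 → 271
s4(189) + 271 → 460
The encoded length is the sum of every internal node's weight: 69 + 114 + 157 + 271 + 460 = 1071 bits.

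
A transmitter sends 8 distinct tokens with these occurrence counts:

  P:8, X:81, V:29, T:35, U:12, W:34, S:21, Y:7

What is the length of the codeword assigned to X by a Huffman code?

2

Repeatedly merge the two smallest:
Y(7) + P(8) → 15
U(12) + 15 → 27
S(21) + 27 → 48
V(29) + W(34) → 63
T(35) + 48 → 83
63 + X(81) → 144
83 + 144 → 227
The subtree containing X is merged 2 times, so code length = 2.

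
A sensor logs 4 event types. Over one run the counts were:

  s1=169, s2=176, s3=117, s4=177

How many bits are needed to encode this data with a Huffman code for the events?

1278

Build the Huffman tree bottom-up:
s3(117) + s1(169) → 286
s2(176) + s4(177) → 353
286 + 353 → 639
Each symbol's bit-cost is frequency × depth; summing gives 1278 bits (equivalently 286 + 353 + 639).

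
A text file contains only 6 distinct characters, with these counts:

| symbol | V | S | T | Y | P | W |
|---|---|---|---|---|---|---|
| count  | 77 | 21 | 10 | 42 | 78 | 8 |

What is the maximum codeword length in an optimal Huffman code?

4

Merge the two lowest-weight nodes at each step:
W(8) + T(10) → 18
18 + S(21) → 39
39 + Y(42) → 81
V(77) + P(78) → 155
81 + 155 → 236
The first pair merged (W, T) ends up deepest, at depth 4.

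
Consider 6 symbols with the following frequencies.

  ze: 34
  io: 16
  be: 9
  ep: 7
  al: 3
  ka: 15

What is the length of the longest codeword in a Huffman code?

Merge the two lowest-weight nodes at each step:
al(3) + ep(7) → 10
be(9) + 10 → 19
ka(15) + io(16) → 31
19 + 31 → 50
ze(34) + 50 → 84
Maximum depth reached is 4.

4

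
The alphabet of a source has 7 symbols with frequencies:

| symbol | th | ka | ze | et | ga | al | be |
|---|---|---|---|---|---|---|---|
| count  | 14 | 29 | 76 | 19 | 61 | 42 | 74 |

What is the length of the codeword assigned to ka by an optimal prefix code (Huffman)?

Huffman merges, smallest pair first:
combine th(14), et(19) → 33
combine ka(29), 33 → 62
combine al(42), ga(61) → 103
combine 62, be(74) → 136
combine ze(76), 103 → 179
combine 136, 179 → 315
The subtree containing ka is merged 3 times, so code length = 3.

3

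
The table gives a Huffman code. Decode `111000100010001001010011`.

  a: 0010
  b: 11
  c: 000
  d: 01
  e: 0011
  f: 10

bfaaadde

Read left to right; each codeword is recognised as soon as it completes (prefix code):
  11→b | 10→f | 0010→a | 0010→a | 0010→a | 01→d | 01→d | 0011→e
Decoded message: bfaaadde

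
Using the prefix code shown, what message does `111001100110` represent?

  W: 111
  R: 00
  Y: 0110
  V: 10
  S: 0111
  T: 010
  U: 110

Read left to right; each codeword is recognised as soon as it completes (prefix code):
  111→W | 00→R | 110→U | 0110→Y
Decoded message: WRUY

WRUY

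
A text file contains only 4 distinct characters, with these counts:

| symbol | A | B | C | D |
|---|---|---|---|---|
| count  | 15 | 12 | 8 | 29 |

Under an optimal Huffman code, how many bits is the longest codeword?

3

Merge the two lowest-weight nodes at each step:
merge C(8) and B(12): 20
merge A(15) and 20: 35
merge D(29) and 35: 64
The first pair merged (C, B) ends up deepest, at depth 3.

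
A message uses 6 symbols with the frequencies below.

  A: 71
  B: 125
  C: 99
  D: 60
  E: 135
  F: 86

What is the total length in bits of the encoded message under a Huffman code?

Build the Huffman tree bottom-up:
merge D(60) and A(71): 131
merge F(86) and C(99): 185
merge B(125) and 131: 256
merge E(135) and 185: 320
merge 256 and 320: 576
Total encoded bits = sum of merged weights = 131 + 185 + 256 + 320 + 576 = 1468.

1468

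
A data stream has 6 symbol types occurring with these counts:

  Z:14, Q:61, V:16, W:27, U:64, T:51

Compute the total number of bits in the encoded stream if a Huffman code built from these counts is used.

Build the Huffman tree bottom-up:
Z(14) + V(16) → 30
W(27) + 30 → 57
T(51) + 57 → 108
Q(61) + U(64) → 125
108 + 125 → 233
The encoded length is the sum of every internal node's weight: 30 + 57 + 108 + 125 + 233 = 553 bits.

553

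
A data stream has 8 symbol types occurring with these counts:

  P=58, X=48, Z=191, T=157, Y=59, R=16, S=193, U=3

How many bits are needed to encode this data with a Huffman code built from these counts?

Merge the two smallest weights repeatedly:
U(3) + R(16) → 19
19 + X(48) → 67
P(58) + Y(59) → 117
67 + 117 → 184
T(157) + 184 → 341
Z(191) + S(193) → 384
341 + 384 → 725
Total encoded bits = sum of merged weights = 19 + 67 + 117 + 184 + 341 + 384 + 725 = 1837.

1837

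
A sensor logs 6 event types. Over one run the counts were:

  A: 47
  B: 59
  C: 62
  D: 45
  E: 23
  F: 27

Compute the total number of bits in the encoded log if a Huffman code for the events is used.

668

Merge the two smallest weights repeatedly:
combine E(23), F(27) → 50
combine D(45), A(47) → 92
combine 50, B(59) → 109
combine C(62), 92 → 154
combine 109, 154 → 263
Each symbol's bit-cost is frequency × depth; summing gives 668 bits (equivalently 50 + 92 + 109 + 154 + 263).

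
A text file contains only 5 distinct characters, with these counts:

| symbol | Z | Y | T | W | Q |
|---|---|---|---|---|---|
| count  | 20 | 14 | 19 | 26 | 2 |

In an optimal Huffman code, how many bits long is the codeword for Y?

3

Build the tree from the bottom:
combine Q(2), Y(14) → 16
combine 16, T(19) → 35
combine Z(20), W(26) → 46
combine 35, 46 → 81
Y sits 3 levels below the root, so its codeword is 3 bits.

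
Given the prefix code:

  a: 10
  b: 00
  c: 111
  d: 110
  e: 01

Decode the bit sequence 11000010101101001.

dbeeeaae

Read left to right; each codeword is recognised as soon as it completes (prefix code):
  110→d | 00→b | 01→e | 01→e | 01→e | 10→a | 10→a | 01→e
Decoded message: dbeeeaae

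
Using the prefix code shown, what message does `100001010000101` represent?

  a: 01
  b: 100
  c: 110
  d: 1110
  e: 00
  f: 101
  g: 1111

befeef

Read left to right; each codeword is recognised as soon as it completes (prefix code):
  100→b | 00→e | 101→f | 00→e | 00→e | 101→f
Decoded message: befeef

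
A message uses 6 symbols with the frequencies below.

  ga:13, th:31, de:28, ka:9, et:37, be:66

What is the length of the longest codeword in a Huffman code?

Merge the two lowest-weight nodes at each step:
merge ka(9) and ga(13): 22
merge 22 and de(28): 50
merge th(31) and et(37): 68
merge 50 and be(66): 116
merge 68 and 116: 184
The first pair merged (ka, ga) ends up deepest, at depth 4.

4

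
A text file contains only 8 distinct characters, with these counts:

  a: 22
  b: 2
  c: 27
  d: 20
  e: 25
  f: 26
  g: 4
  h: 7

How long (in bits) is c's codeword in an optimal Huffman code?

2

Build the tree from the bottom:
b(2) + g(4) → 6
6 + h(7) → 13
13 + d(20) → 33
a(22) + e(25) → 47
f(26) + c(27) → 53
33 + 47 → 80
53 + 80 → 133
The subtree containing c is merged 2 times, so code length = 2.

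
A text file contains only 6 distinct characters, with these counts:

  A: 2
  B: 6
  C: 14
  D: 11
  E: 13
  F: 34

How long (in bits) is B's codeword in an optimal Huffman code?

4

Huffman merges, smallest pair first:
combine A(2), B(6) → 8
combine 8, D(11) → 19
combine E(13), C(14) → 27
combine 19, 27 → 46
combine F(34), 46 → 80
B's leaf is at depth 4, giving a 4-bit codeword.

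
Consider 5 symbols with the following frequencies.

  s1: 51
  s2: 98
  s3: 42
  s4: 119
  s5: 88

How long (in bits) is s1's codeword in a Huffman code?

3

Huffman merges, smallest pair first:
merge s3(42) and s1(51): 93
merge s5(88) and 93: 181
merge s2(98) and s4(119): 217
merge 181 and 217: 398
s1's leaf is at depth 3, giving a 3-bit codeword.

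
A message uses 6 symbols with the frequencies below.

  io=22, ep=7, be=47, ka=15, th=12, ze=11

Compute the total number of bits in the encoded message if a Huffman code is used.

Greedily combine the two least-frequent nodes:
merge ep(7) and ze(11): 18
merge th(12) and ka(15): 27
merge 18 and io(22): 40
merge 27 and 40: 67
merge be(47) and 67: 114
The encoded length is the sum of every internal node's weight: 18 + 27 + 40 + 67 + 114 = 266 bits.

266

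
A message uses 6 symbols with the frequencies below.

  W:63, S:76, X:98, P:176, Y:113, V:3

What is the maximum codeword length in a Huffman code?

Merge the two lowest-weight nodes at each step:
combine V(3), W(63) → 66
combine 66, S(76) → 142
combine X(98), Y(113) → 211
combine 142, P(176) → 318
combine 211, 318 → 529
The first pair merged (V, W) ends up deepest, at depth 4.

4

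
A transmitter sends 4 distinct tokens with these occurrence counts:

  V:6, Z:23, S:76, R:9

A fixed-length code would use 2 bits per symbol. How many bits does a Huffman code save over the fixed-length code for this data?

Fixed-length: 2 bits × 114 symbols = 228 bits.
Huffman merges:
merge V(6) and R(9): 15
merge 15 and Z(23): 38
merge 38 and S(76): 114
Huffman total = 15 + 38 + 114 = 167 bits.
Saving = 228 − 167 = 61 bits.

61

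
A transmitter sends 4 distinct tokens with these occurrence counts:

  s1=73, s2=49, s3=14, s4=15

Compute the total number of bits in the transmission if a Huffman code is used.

Merge the two smallest weights repeatedly:
s3(14) + s4(15) → 29
29 + s2(49) → 78
s1(73) + 78 → 151
Each symbol's bit-cost is frequency × depth; summing gives 258 bits (equivalently 29 + 78 + 151).

258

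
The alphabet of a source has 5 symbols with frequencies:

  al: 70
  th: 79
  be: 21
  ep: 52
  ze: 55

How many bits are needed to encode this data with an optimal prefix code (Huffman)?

627

Greedily combine the two least-frequent nodes:
be(21) + ep(52) → 73
ze(55) + al(70) → 125
73 + th(79) → 152
125 + 152 → 277
The encoded length is the sum of every internal node's weight: 73 + 125 + 152 + 277 = 627 bits.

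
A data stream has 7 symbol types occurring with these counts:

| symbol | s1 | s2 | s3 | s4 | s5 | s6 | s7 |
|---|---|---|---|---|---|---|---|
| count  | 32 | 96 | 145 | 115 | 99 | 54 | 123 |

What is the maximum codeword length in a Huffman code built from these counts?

4

Merge the two lowest-weight nodes at each step:
s1(32) + s6(54) → 86
86 + s2(96) → 182
s5(99) + s4(115) → 214
s7(123) + s3(145) → 268
182 + 214 → 396
268 + 396 → 664
The rarest symbols sit at the bottom; the longest codeword is 4 bits.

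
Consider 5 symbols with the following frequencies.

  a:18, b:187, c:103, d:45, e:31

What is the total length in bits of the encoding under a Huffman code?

724

Greedily combine the two least-frequent nodes:
merge a(18) and e(31): 49
merge d(45) and 49: 94
merge 94 and c(103): 197
merge b(187) and 197: 384
The encoded length is the sum of every internal node's weight: 49 + 94 + 197 + 384 = 724 bits.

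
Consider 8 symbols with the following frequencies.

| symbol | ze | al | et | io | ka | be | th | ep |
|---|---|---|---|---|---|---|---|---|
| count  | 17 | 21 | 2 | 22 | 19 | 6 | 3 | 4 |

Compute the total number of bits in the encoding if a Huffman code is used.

Greedily combine the two least-frequent nodes:
et(2) + th(3) → 5
ep(4) + 5 → 9
be(6) + 9 → 15
15 + ze(17) → 32
ka(19) + al(21) → 40
io(22) + 32 → 54
40 + 54 → 94
The encoded length is the sum of every internal node's weight: 5 + 9 + 15 + 32 + 40 + 54 + 94 = 249 bits.

249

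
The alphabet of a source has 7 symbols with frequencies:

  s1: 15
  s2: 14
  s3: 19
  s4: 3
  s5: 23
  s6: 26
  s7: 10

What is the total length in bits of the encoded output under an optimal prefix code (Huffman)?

294

Merge the two smallest weights repeatedly:
s4(3) + s7(10) → 13
13 + s2(14) → 27
s1(15) + s3(19) → 34
s5(23) + s6(26) → 49
27 + 34 → 61
49 + 61 → 110
Total encoded bits = sum of merged weights = 13 + 27 + 34 + 49 + 61 + 110 = 294.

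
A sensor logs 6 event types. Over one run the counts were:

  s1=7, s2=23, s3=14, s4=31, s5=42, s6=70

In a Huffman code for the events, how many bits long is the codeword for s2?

3

Huffman merges, smallest pair first:
combine s1(7), s3(14) → 21
combine 21, s2(23) → 44
combine s4(31), s5(42) → 73
combine 44, s6(70) → 114
combine 73, 114 → 187
The subtree containing s2 is merged 3 times, so code length = 3.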